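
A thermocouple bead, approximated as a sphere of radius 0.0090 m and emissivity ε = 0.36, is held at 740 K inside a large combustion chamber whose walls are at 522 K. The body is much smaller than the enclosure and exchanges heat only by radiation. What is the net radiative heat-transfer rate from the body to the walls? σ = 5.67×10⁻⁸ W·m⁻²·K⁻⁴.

P_net ≈ 4.69 W

For a small grey body in a large enclosure: P_net = εσA(T_body⁴ − T_wall⁴).
A = 4πr² = 0.001018 m²; T_body⁴ − T_wall⁴ = 2.999×10¹¹ − 7.425×10¹⁰ = 2.256×10¹¹ K⁴.
|P_net| = 0.36·5.67×10⁻⁸·0.001018·2.256×10¹¹.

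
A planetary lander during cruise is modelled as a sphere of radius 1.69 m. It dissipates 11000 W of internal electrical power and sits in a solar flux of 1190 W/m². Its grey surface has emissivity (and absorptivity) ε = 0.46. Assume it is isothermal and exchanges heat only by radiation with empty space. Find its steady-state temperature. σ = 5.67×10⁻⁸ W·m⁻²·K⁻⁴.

At steady state, absorbed solar power + internal power = radiated power.
Absorbed: α·S·A_cross = 0.46·1190·8.973 = 4912 W (cross-section πr²).
Total input = 4912 + 11000 = 15910 W.
Radiated: εσ·A_surf·T⁴ with A_surf = 4πr² = 35.89 m².
T⁴ = 15910/(0.46·5.67×10⁻⁸·35.89) = 1.700×10¹⁰ K⁴.

T ≈ 361 K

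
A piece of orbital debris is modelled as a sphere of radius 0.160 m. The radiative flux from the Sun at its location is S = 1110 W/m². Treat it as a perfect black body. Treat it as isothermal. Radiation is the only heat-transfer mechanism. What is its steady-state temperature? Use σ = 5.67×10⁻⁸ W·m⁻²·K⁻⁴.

At equilibrium, absorbed power = emitted power.
Absorbing cross-section = πr² = 0.08042 m²; emitting surface = 4πr² = 0.3217 m² (ratio 4).
S·A_cross = εσ·A_surf·T⁴  ⇒  T⁴ = S/(4σ).
T⁴ = 1.00·1110/(4·5.67×10⁻⁸) = 4.894×10⁹ K⁴.
T = (4.894×10⁹)^(1/4).

T ≈ 264 K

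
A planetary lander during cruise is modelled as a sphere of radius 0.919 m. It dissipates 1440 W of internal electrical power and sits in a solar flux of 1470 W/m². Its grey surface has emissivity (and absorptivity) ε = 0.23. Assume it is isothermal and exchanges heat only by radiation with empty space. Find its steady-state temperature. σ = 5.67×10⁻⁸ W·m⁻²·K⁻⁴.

T ≈ 360 K

At steady state, absorbed solar power + internal power = radiated power.
Absorbed: α·S·A_cross = 0.23·1470·2.653 = 897.1 W (cross-section πr²).
Total input = 897.1 + 1440 = 2337 W.
Radiated: εσ·A_surf·T⁴ with A_surf = 4πr² = 10.61 m².
T⁴ = 2337/(0.23·5.67×10⁻⁸·10.61) = 1.689×10¹⁰ K⁴.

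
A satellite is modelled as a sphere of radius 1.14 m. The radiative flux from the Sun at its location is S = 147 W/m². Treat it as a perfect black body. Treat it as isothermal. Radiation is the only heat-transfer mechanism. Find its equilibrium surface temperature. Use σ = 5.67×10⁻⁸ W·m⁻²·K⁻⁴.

At equilibrium, absorbed power = emitted power.
Absorbing cross-section = πr² = 4.083 m²; emitting surface = 4πr² = 16.33 m² (ratio 4).
S·A_cross = εσ·A_surf·T⁴  ⇒  T⁴ = S/(4σ).
T⁴ = 1.00·147/(4·5.67×10⁻⁸) = 6.481×10⁸ K⁴.
T = (6.481×10⁸)^(1/4).

T ≈ 160 K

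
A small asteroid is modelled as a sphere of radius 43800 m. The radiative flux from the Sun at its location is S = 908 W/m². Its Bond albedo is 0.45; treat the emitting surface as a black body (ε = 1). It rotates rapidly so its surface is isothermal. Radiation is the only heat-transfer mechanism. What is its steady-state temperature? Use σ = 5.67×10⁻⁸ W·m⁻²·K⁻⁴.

T ≈ 217 K

At equilibrium, absorbed power = emitted power.
Absorbing cross-section = πr² = 6.027×10⁹ m²; emitting surface = 4πr² = 2.411×10¹⁰ m² (ratio 4).
(1−a)S·A_cross = εσ·A_surf·T⁴  ⇒  T⁴ = (1−a)S/(4σ).
T⁴ = 0.550·908/(4·5.67×10⁻⁸) = 2.202×10⁹ K⁴.
T = (2.202×10⁹)^(1/4).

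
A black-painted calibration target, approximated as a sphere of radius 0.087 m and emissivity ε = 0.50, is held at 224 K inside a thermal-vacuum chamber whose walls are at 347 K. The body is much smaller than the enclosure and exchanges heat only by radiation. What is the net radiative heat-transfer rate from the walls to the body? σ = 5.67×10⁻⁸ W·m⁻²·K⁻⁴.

For a small grey body in a large enclosure: P_net = εσA(T_body⁴ − T_wall⁴).
A = 4πr² = 0.09511 m²; T_body⁴ − T_wall⁴ = 2.518×10⁹ − 1.450×10¹⁰ = -1.198×10¹⁰ K⁴.
|P_net| = 0.50·5.67×10⁻⁸·0.09511·1.198×10¹⁰.

P_net ≈ 32.3 W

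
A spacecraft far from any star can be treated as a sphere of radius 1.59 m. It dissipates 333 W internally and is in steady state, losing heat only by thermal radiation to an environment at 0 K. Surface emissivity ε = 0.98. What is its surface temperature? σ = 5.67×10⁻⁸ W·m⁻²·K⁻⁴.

Steady state: internal power = radiated power, P = εσA T⁴.
Radiating area A = 4πr² = 31.77 m².
T⁴ = P/(εσA) = 333/(0.98·5.67×10⁻⁸·31.77) = 1.886×10⁸ K⁴.
T = (1.886×10⁸)^(1/4).

T ≈ 117 K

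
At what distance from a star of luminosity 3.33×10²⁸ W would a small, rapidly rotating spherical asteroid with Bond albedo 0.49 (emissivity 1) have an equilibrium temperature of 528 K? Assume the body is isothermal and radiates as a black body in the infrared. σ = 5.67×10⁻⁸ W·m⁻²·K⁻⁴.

For an isothermal black-emitting sphere, (1−a)S·πr² = σ·4πr²·T⁴ ⇒ S = 4σT⁴/(1−a).
S = 4·5.67×10⁻⁸·(528)⁴/0.510 = 34560 W/m².
Flux falls as S = L/(4πd²), so d = √(L/(4πS)) = √(3.33×10²⁸/(4π·34560)).

d ≈ 2.77×10¹¹ m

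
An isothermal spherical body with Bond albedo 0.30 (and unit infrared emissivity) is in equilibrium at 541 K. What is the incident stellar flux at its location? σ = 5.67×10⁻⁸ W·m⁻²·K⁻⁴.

(1−a)S·πr² = σ·4πr²·T⁴ ⇒ S = 4σT⁴/(1−a).
S = 4·5.67×10⁻⁸·8.566×10¹⁰/0.700.

S ≈ 27800 W/m²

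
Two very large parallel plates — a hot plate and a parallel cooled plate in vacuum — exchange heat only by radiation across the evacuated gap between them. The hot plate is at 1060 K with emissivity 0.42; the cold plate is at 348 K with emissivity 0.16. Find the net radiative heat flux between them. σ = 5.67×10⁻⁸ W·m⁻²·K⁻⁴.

For two infinite grey parallel plates, q = σ(T₁⁴ − T₂⁴)/(1/ε₁ + 1/ε₂ − 1).
T₁⁴ − T₂⁴ = 1.262×10¹² − 1.467×10¹⁰ = 1.248×10¹² K⁴.
1/ε₁ + 1/ε₂ − 1 = 2.381 + 6.250 − 1 = 7.631.
q = 5.67×10⁻⁸ × 1.248×10¹² / 7.631.

q ≈ 9270 W/m²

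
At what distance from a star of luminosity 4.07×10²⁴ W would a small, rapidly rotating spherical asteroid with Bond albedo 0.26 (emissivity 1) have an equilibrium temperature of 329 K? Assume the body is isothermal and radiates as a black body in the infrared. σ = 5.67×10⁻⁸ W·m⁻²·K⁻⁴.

For an isothermal black-emitting sphere, (1−a)S·πr² = σ·4πr²·T⁴ ⇒ S = 4σT⁴/(1−a).
S = 4·5.67×10⁻⁸·(329)⁴/0.740 = 3591 W/m².
Flux falls as S = L/(4πd²), so d = √(L/(4πS)) = √(4.07×10²⁴/(4π·3591)).

d ≈ 9.50×10⁹ m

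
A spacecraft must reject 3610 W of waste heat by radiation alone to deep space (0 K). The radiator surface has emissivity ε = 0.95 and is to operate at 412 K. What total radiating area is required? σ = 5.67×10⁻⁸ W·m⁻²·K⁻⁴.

P = εσA T⁴ ⇒ A = P/(εσT⁴).
T⁴ = 2.881×10¹⁰ K⁴.
A = 3610/(0.95 × 5.67×10⁻⁸ × 2.881×10¹⁰).

A ≈ 2.33 m²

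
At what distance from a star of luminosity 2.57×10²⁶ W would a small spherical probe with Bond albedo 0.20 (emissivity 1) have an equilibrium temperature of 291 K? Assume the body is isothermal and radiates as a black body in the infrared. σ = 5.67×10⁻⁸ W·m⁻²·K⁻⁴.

For an isothermal black-emitting sphere, (1−a)S·πr² = σ·4πr²·T⁴ ⇒ S = 4σT⁴/(1−a).
S = 4·5.67×10⁻⁸·(291)⁴/0.800 = 2033 W/m².
Flux falls as S = L/(4πd²), so d = √(L/(4πS)) = √(2.57×10²⁶/(4π·2033)).

d ≈ 1.00×10¹¹ m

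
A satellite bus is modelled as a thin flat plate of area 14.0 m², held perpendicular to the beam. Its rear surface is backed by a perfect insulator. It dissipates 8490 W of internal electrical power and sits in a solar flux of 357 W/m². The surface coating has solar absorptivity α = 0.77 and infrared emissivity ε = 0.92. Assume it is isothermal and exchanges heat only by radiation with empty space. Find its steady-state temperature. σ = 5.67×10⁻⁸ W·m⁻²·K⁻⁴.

At steady state, absorbed solar power + internal power = radiated power.
Absorbed: α·S·A_cross = 0.77·357·14.00 = 3848 W (cross-section A).
Total input = 3848 + 8490 = 12340 W.
Radiated: εσ·A_surf·T⁴ with A_surf = A = 14.00 m².
T⁴ = 12340/(0.92·5.67×10⁻⁸·14.00) = 1.690×10¹⁰ K⁴.

T ≈ 361 K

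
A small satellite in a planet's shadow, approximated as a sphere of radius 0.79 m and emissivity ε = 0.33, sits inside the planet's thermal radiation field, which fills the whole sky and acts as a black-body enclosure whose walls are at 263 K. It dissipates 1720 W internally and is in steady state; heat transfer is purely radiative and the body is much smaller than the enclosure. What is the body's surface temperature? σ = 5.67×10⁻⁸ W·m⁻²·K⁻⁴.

T ≈ 358 K

For a small grey body in a large enclosure, net radiated power = εσA(T⁴ − T_w⁴).
Steady state: P = εσA(T⁴ − T_w⁴) with A = 4πr² = 7.843 m².
T⁴ = P/(εσA) + T_w⁴ = 1720/(0.33·5.67×10⁻⁸·7.843) + (263)⁴
    = 1.172×10¹⁰ + 4.784×10⁹ = 1.651×10¹⁰ K⁴.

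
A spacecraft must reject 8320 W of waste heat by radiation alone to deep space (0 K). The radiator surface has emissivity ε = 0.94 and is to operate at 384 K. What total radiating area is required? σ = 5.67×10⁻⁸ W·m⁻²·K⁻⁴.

A ≈ 7.18 m²

P = εσA T⁴ ⇒ A = P/(εσT⁴).
T⁴ = 2.174×10¹⁰ K⁴.
A = 8320/(0.94 × 5.67×10⁻⁸ × 2.174×10¹⁰).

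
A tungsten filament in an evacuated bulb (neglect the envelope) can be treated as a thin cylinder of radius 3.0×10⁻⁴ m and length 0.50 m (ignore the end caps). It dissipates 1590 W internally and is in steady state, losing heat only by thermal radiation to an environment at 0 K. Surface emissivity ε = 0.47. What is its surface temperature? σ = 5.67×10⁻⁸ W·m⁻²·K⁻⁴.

T ≈ 2820 K

Steady state: internal power = radiated power, P = εσA T⁴.
Radiating area A = 2πrL = 9.425×10⁻⁴ m².
T⁴ = P/(εσA) = 1590/(0.47·5.67×10⁻⁸·9.425×10⁻⁴) = 6.331×10¹³ K⁴.
T = (6.331×10¹³)^(1/4).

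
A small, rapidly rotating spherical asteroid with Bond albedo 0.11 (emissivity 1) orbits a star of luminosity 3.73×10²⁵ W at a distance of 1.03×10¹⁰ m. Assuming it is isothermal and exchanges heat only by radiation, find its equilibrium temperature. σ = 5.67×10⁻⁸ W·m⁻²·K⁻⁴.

First find the stellar flux at distance d: S = L/(4πd²) = 3.73×10²⁵/(4π·(1.03×10¹⁰)²) = 27980 W/m².
For an isothermal sphere, absorbed (1−a)S·πr² = emitted σ·4πr²·T⁴, so T⁴ = (1−a)S/(4σ).
T⁴ = 0.890·27980/(4·5.67×10⁻⁸) = 1.098×10¹¹ K⁴.

T ≈ 576 K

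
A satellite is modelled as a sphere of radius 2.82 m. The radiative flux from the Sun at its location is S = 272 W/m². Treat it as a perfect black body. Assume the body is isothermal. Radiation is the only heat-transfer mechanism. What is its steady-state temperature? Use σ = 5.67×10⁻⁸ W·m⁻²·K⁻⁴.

At equilibrium, absorbed power = emitted power.
Absorbing cross-section = πr² = 24.98 m²; emitting surface = 4πr² = 99.93 m² (ratio 4).
S·A_cross = εσ·A_surf·T⁴  ⇒  T⁴ = S/(4σ).
T⁴ = 1.00·272/(4·5.67×10⁻⁸) = 1.199×10⁹ K⁴.
T = (1.199×10⁹)^(1/4).

T ≈ 186 K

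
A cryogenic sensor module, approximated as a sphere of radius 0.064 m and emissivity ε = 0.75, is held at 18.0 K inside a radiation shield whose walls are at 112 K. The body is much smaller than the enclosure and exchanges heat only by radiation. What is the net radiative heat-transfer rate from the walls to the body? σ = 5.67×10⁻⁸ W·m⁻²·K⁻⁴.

For a small grey body in a large enclosure: P_net = εσA(T_body⁴ − T_wall⁴).
A = 4πr² = 0.05147 m²; T_body⁴ − T_wall⁴ = 1.050×10⁵ − 1.574×10⁸ = -1.572×10⁸ K⁴.
|P_net| = 0.75·5.67×10⁻⁸·0.05147·1.572×10⁸.

P_net ≈ 0.344 W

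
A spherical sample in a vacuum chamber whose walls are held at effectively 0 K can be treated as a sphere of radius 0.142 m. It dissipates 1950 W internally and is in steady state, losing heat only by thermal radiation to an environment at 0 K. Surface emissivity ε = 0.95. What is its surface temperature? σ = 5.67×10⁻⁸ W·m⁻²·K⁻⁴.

Steady state: internal power = radiated power, P = εσA T⁴.
Radiating area A = 4πr² = 0.2534 m².
T⁴ = P/(εσA) = 1950/(0.95·5.67×10⁻⁸·0.2534) = 1.429×10¹¹ K⁴.
T = (1.429×10¹¹)^(1/4).

T ≈ 615 K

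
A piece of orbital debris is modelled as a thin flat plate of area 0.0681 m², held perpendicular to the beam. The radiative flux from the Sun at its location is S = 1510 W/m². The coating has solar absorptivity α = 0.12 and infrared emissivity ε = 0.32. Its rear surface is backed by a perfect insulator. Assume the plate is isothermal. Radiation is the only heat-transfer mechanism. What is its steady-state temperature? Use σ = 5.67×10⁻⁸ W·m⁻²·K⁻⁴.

T ≈ 316 K

At equilibrium, absorbed power = emitted power.
Absorbing cross-section = A = 0.06810 m²; emitting surface = A = 0.06810 m² (ratio 1).
αS·A_cross = εσ·A_surf·T⁴  ⇒  T⁴ = αS/(ε·1σ).
T⁴ = 0.120·1510/(0.32·1·5.67×10⁻⁸) = 9.987×10⁹ K⁴.
T = (9.987×10⁹)^(1/4).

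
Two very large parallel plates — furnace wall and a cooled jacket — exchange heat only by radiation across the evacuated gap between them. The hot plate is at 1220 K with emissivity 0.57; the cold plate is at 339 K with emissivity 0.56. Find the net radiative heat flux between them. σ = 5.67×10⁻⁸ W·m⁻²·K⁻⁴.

q ≈ 49200 W/m²

For two infinite grey parallel plates, q = σ(T₁⁴ − T₂⁴)/(1/ε₁ + 1/ε₂ − 1).
T₁⁴ − T₂⁴ = 2.215×10¹² − 1.321×10¹⁰ = 2.202×10¹² K⁴.
1/ε₁ + 1/ε₂ − 1 = 1.754 + 1.786 − 1 = 2.540.
q = 5.67×10⁻⁸ × 2.202×10¹² / 2.540.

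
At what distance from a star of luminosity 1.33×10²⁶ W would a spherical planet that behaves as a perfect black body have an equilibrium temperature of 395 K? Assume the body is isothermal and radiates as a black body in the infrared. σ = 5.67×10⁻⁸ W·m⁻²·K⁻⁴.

For an isothermal black-emitting sphere, (1−a)S·πr² = σ·4πr²·T⁴ ⇒ S = 4σT⁴/(1−a).
S = 4·5.67×10⁻⁸·(395)⁴/1.00 = 5521 W/m².
Flux falls as S = L/(4πd²), so d = √(L/(4πS)) = √(1.33×10²⁶/(4π·5521)).

d ≈ 4.38×10¹⁰ m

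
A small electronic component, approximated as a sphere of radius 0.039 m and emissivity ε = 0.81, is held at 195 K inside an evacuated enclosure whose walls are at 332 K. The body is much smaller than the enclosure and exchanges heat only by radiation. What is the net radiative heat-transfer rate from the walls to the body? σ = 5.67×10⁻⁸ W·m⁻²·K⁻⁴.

P_net ≈ 9.40 W

For a small grey body in a large enclosure: P_net = εσA(T_body⁴ − T_wall⁴).
A = 4πr² = 0.01911 m²; T_body⁴ − T_wall⁴ = 1.446×10⁹ − 1.215×10¹⁰ = -1.070×10¹⁰ K⁴.
|P_net| = 0.81·5.67×10⁻⁸·0.01911·1.070×10¹⁰.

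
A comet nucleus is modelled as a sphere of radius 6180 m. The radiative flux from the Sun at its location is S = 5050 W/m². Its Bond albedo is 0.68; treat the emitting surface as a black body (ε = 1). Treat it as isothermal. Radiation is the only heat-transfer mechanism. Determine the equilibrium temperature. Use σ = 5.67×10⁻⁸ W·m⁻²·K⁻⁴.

T ≈ 291 K

At equilibrium, absorbed power = emitted power.
Absorbing cross-section = πr² = 1.200×10⁸ m²; emitting surface = 4πr² = 4.799×10⁸ m² (ratio 4).
(1−a)S·A_cross = εσ·A_surf·T⁴  ⇒  T⁴ = (1−a)S/(4σ).
T⁴ = 0.320·5050/(4·5.67×10⁻⁸) = 7.125×10⁹ K⁴.
T = (7.125×10⁹)^(1/4).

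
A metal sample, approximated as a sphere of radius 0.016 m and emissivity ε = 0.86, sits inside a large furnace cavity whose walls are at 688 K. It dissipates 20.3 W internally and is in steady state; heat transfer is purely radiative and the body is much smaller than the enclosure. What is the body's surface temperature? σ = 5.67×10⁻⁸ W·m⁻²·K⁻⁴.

For a small grey body in a large enclosure, net radiated power = εσA(T⁴ − T_w⁴).
Steady state: P = εσA(T⁴ − T_w⁴) with A = 4πr² = 0.003217 m².
T⁴ = P/(εσA) + T_w⁴ = 20.3/(0.86·5.67×10⁻⁸·0.003217) + (688)⁴
    = 1.294×10¹¹ + 2.241×10¹¹ = 3.535×10¹¹ K⁴.

T ≈ 771 K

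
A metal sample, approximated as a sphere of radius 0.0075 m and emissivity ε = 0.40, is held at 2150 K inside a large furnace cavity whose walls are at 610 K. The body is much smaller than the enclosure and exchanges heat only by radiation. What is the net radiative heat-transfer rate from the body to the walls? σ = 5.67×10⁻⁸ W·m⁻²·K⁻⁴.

For a small grey body in a large enclosure: P_net = εσA(T_body⁴ − T_wall⁴).
A = 4πr² = 7.069×10⁻⁴ m²; T_body⁴ − T_wall⁴ = 2.137×10¹³ − 1.385×10¹¹ = 2.123×10¹³ K⁴.
|P_net| = 0.40·5.67×10⁻⁸·7.069×10⁻⁴·2.123×10¹³.

P_net ≈ 340 W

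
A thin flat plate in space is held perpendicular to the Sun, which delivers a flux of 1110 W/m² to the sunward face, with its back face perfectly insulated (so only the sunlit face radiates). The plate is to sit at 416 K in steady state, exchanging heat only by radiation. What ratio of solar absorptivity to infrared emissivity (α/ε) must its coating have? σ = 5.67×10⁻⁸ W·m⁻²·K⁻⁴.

Balance: αS·A = εσ·1A·T⁴ ⇒ α/ε = σT⁴/S.
α/ε = 5.67×10⁻⁸·(416)⁴/1110 = 5.67×10⁻⁸·2.995×10¹⁰/1110.

α/ε ≈ 1.53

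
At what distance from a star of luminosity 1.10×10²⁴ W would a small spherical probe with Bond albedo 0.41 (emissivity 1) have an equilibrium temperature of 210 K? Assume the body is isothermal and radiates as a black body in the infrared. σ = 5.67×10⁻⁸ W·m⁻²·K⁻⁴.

For an isothermal black-emitting sphere, (1−a)S·πr² = σ·4πr²·T⁴ ⇒ S = 4σT⁴/(1−a).
S = 4·5.67×10⁻⁸·(210)⁴/0.590 = 747.6 W/m².
Flux falls as S = L/(4πd²), so d = √(L/(4πS)) = √(1.10×10²⁴/(4π·747.6)).

d ≈ 1.08×10¹⁰ m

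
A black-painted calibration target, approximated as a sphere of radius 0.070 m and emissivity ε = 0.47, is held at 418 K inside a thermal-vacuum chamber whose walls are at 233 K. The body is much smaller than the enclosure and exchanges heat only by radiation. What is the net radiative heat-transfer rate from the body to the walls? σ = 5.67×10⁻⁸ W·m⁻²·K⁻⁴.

P_net ≈ 45.3 W

For a small grey body in a large enclosure: P_net = εσA(T_body⁴ − T_wall⁴).
A = 4πr² = 0.06158 m²; T_body⁴ − T_wall⁴ = 3.053×10¹⁰ − 2.947×10⁹ = 2.758×10¹⁰ K⁴.
|P_net| = 0.47·5.67×10⁻⁸·0.06158·2.758×10¹⁰.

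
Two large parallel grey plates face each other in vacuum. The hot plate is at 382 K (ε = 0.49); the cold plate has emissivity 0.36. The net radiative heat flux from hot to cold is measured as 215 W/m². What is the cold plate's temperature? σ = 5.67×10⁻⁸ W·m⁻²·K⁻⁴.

T₂ ≈ 287 K

q = σ(T₁⁴ − T₂⁴)/(1/ε₁ + 1/ε₂ − 1); denominator = 3.819.
T₂⁴ = T₁⁴ − q·(1/ε₁+1/ε₂−1)/σ = 2.129×10¹⁰ − 215·3.819/5.67×10⁻⁸
    = 6.814×10⁹ K⁴.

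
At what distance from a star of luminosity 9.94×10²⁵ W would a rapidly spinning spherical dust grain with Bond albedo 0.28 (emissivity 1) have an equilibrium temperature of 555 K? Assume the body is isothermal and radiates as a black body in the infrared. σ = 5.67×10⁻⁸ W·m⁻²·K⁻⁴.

For an isothermal black-emitting sphere, (1−a)S·πr² = σ·4πr²·T⁴ ⇒ S = 4σT⁴/(1−a).
S = 4·5.67×10⁻⁸·(555)⁴/0.720 = 29890 W/m².
Flux falls as S = L/(4πd²), so d = √(L/(4πS)) = √(9.94×10²⁵/(4π·29890)).

d ≈ 1.63×10¹⁰ m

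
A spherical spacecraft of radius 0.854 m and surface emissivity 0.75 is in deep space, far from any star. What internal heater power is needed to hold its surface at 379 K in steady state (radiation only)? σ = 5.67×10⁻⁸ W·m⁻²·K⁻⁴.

P ≈ 8040 W

P = εσ·4πr²·T⁴.
4πr² = 9.165 m²; T⁴ = 2.063×10¹⁰ K⁴.
P = 0.75·5.67×10⁻⁸·9.165·2.063×10¹⁰.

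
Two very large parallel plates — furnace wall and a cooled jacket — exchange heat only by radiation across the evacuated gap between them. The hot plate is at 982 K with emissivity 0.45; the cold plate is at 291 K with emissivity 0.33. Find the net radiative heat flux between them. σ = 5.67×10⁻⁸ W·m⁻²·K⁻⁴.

q ≈ 12300 W/m²

For two infinite grey parallel plates, q = σ(T₁⁴ − T₂⁴)/(1/ε₁ + 1/ε₂ − 1).
T₁⁴ − T₂⁴ = 9.299×10¹¹ − 7.171×10⁹ = 9.227×10¹¹ K⁴.
1/ε₁ + 1/ε₂ − 1 = 2.222 + 3.030 − 1 = 4.253.
q = 5.67×10⁻⁸ × 9.227×10¹¹ / 4.253.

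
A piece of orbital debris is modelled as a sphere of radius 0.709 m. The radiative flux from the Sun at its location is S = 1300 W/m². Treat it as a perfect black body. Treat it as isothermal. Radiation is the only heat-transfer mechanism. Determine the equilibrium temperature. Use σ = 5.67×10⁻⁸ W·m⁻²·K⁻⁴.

T ≈ 275 K

At equilibrium, absorbed power = emitted power.
Absorbing cross-section = πr² = 1.579 m²; emitting surface = 4πr² = 6.317 m² (ratio 4).
S·A_cross = εσ·A_surf·T⁴  ⇒  T⁴ = S/(4σ).
T⁴ = 1.00·1300/(4·5.67×10⁻⁸) = 5.732×10⁹ K⁴.
T = (5.732×10⁹)^(1/4).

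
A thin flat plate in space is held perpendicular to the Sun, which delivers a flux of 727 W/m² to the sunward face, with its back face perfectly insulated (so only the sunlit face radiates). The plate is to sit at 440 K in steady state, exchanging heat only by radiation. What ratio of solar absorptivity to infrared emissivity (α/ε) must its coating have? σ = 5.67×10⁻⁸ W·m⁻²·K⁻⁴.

Balance: αS·A = εσ·1A·T⁴ ⇒ α/ε = σT⁴/S.
α/ε = 5.67×10⁻⁸·(440)⁴/727 = 5.67×10⁻⁸·3.748×10¹⁰/727.

α/ε ≈ 2.92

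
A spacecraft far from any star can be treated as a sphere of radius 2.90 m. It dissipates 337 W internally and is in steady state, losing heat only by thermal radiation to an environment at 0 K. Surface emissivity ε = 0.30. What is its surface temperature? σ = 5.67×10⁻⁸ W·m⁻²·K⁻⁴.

T ≈ 117 K

Steady state: internal power = radiated power, P = εσA T⁴.
Radiating area A = 4πr² = 105.7 m².
T⁴ = P/(εσA) = 337/(0.30·5.67×10⁻⁸·105.7) = 1.875×10⁸ K⁴.
T = (1.875×10⁸)^(1/4).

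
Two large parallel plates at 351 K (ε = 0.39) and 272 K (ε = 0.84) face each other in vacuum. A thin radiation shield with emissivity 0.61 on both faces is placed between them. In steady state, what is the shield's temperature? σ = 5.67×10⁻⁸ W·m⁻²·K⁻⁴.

In steady state the net flux on the hot side equals that on the cold side.
σ(T₁⁴−T_s⁴)/D₁ = σ(T_s⁴−T₂⁴)/D₂, with D₁ = 1/ε₁+1/ε_s−1 = 3.203, D₂ = 1/ε_s+1/ε₂−1 = 1.830.
Solve for T_s⁴: T_s⁴ = (D₂·T₁⁴ + D₁·T₂⁴)/(D₁+D₂) = 9.002×10⁹ K⁴.

T_s ≈ 308 K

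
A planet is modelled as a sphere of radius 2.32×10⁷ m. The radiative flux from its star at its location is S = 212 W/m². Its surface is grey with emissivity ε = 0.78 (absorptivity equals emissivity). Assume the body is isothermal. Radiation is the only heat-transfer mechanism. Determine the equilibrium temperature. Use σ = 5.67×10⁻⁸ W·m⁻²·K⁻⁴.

At equilibrium, absorbed power = emitted power.
Absorbing cross-section = πr² = 1.691×10¹⁵ m²; emitting surface = 4πr² = 6.764×10¹⁵ m² (ratio 4).
εS·A_cross = εσ·A_surf·T⁴  ⇒  T⁴ = S/(4σ)   (ε cancels).
T⁴ = 212/(4·5.67×10⁻⁸) = 9.347×10⁸ K⁴.
T = (9.347×10⁸)^(1/4).

T ≈ 175 K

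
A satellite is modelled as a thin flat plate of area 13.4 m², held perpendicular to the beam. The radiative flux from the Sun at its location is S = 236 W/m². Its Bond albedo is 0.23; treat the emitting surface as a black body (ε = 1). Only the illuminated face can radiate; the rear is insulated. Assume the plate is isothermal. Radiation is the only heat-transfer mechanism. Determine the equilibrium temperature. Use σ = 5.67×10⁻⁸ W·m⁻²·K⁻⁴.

At equilibrium, absorbed power = emitted power.
Absorbing cross-section = A = 13.40 m²; emitting surface = A = 13.40 m² (ratio 1).
(1−a)S·A_cross = εσ·A_surf·T⁴  ⇒  T⁴ = (1−a)S/(1σ).
T⁴ = 0.770·236/(1·5.67×10⁻⁸) = 3.205×10⁹ K⁴.
T = (3.205×10⁹)^(1/4).

T ≈ 238 K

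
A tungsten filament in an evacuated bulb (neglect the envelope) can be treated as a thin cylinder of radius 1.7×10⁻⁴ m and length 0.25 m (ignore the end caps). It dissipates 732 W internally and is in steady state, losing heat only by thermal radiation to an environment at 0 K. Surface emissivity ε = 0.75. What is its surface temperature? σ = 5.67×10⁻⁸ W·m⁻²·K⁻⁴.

T ≈ 2830 K

Steady state: internal power = radiated power, P = εσA T⁴.
Radiating area A = 2πrL = 2.670×10⁻⁴ m².
T⁴ = P/(εσA) = 732/(0.75·5.67×10⁻⁸·2.670×10⁻⁴) = 6.446×10¹³ K⁴.
T = (6.446×10¹³)^(1/4).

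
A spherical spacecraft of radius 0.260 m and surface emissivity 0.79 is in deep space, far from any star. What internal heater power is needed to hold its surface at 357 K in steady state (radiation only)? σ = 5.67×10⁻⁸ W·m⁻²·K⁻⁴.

P = εσ·4πr²·T⁴.
4πr² = 0.8495 m²; T⁴ = 1.624×10¹⁰ K⁴.
P = 0.79·5.67×10⁻⁸·0.8495·1.624×10¹⁰.

P ≈ 618 W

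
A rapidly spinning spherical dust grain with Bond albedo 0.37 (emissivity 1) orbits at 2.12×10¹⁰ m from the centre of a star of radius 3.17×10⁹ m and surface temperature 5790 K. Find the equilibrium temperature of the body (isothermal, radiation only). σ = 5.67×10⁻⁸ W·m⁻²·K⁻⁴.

T ≈ 1410 K

The star's surface emits σT_*⁴; at distance d the flux is S = σT_*⁴(R_*/d)².
S = 5.67×10⁻⁸·(5790)⁴·(3.17×10⁹/2.12×10¹⁰)² = 1.425×10⁶ W/m².
For an isothermal sphere T⁴ = (1−a)S/(4σ) = 3.958×10¹² K⁴.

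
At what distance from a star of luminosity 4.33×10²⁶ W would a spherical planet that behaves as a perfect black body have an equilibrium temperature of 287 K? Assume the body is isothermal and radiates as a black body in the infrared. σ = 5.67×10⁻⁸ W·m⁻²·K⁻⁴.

d ≈ 1.50×10¹¹ m

For an isothermal black-emitting sphere, (1−a)S·πr² = σ·4πr²·T⁴ ⇒ S = 4σT⁴/(1−a).
S = 4·5.67×10⁻⁸·(287)⁴/1.00 = 1539 W/m².
Flux falls as S = L/(4πd²), so d = √(L/(4πS)) = √(4.33×10²⁶/(4π·1539)).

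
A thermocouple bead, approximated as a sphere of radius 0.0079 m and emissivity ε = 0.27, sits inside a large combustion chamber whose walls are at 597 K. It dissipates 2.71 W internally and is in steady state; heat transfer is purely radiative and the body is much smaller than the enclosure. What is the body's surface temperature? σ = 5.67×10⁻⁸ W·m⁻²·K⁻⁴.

T ≈ 771 K

For a small grey body in a large enclosure, net radiated power = εσA(T⁴ − T_w⁴).
Steady state: P = εσA(T⁴ − T_w⁴) with A = 4πr² = 7.843×10⁻⁴ m².
T⁴ = P/(εσA) + T_w⁴ = 2.71/(0.27·5.67×10⁻⁸·7.843×10⁻⁴) + (597)⁴
    = 2.257×10¹¹ + 1.270×10¹¹ = 3.527×10¹¹ K⁴.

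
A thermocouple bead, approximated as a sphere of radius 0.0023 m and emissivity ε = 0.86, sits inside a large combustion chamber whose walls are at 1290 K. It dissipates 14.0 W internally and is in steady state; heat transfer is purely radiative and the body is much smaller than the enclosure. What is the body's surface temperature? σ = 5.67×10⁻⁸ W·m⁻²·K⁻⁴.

For a small grey body in a large enclosure, net radiated power = εσA(T⁴ − T_w⁴).
Steady state: P = εσA(T⁴ − T_w⁴) with A = 4πr² = 6.648×10⁻⁵ m².
T⁴ = P/(εσA) + T_w⁴ = 14.0/(0.86·5.67×10⁻⁸·6.648×10⁻⁵) + (1290)⁴
    = 4.319×10¹² + 2.769×10¹² = 7.088×10¹² K⁴.

T ≈ 1630 K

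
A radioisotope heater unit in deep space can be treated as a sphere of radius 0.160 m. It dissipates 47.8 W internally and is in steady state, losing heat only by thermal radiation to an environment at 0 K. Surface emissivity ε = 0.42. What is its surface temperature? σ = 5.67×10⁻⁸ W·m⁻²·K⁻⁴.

T ≈ 281 K

Steady state: internal power = radiated power, P = εσA T⁴.
Radiating area A = 4πr² = 0.3217 m².
T⁴ = P/(εσA) = 47.8/(0.42·5.67×10⁻⁸·0.3217) = 6.239×10⁹ K⁴.
T = (6.239×10⁹)^(1/4).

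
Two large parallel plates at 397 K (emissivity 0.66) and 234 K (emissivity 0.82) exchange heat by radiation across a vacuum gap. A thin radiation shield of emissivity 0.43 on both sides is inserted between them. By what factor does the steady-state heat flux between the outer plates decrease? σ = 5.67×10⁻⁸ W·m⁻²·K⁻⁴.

factor ≈ 3.10

Without shield: q₀ = σΔ(T⁴)/(1/ε₁+1/ε₂−1) with denominator 1.735.
With shield the two gaps are in series; the resistances add: (1/ε₁+1/ε_s−1)+(1/ε_s+1/ε₂−1) = 2.841+2.545 = 5.386.
Heat-flux ratio q₀/q = 5.386/1.735.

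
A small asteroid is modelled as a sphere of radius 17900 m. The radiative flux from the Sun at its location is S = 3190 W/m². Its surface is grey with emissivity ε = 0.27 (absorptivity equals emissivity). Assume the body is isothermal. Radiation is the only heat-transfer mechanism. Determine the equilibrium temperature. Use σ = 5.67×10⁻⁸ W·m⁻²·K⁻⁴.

At equilibrium, absorbed power = emitted power.
Absorbing cross-section = πr² = 1.007×10⁹ m²; emitting surface = 4πr² = 4.026×10⁹ m² (ratio 4).
εS·A_cross = εσ·A_surf·T⁴  ⇒  T⁴ = S/(4σ)   (ε cancels).
T⁴ = 3190/(4·5.67×10⁻⁸) = 1.407×10¹⁰ K⁴.
T = (1.407×10¹⁰)^(1/4).

T ≈ 344 K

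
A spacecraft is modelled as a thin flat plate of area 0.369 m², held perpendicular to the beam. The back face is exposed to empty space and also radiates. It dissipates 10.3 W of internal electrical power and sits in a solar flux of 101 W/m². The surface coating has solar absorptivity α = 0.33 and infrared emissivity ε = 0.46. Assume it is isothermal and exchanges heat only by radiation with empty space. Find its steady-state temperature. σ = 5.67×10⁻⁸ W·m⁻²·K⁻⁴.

T ≈ 185 K

At steady state, absorbed solar power + internal power = radiated power.
Absorbed: α·S·A_cross = 0.33·101·0.3690 = 12.30 W (cross-section A).
Total input = 12.30 + 10.3 = 22.60 W.
Radiated: εσ·A_surf·T⁴ with A_surf = 2A = 0.7380 m².
T⁴ = 22.60/(0.46·5.67×10⁻⁸·0.7380) = 1.174×10⁹ K⁴.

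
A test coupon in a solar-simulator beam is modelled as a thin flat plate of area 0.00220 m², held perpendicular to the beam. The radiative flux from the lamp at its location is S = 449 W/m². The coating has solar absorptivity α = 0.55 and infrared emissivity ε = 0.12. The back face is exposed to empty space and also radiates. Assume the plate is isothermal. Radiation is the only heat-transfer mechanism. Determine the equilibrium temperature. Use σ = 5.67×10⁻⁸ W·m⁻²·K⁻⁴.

T ≈ 367 K

At equilibrium, absorbed power = emitted power.
Absorbing cross-section = A = 0.002200 m²; emitting surface = 2A = 0.004400 m² (ratio 2).
αS·A_cross = εσ·A_surf·T⁴  ⇒  T⁴ = αS/(ε·2σ).
T⁴ = 0.550·449/(0.12·2·5.67×10⁻⁸) = 1.815×10¹⁰ K⁴.
T = (1.815×10¹⁰)^(1/4).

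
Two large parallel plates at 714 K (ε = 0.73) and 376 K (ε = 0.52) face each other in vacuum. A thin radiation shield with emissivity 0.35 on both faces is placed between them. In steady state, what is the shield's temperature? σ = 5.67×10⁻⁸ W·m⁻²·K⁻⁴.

In steady state the net flux on the hot side equals that on the cold side.
σ(T₁⁴−T_s⁴)/D₁ = σ(T_s⁴−T₂⁴)/D₂, with D₁ = 1/ε₁+1/ε_s−1 = 3.227, D₂ = 1/ε_s+1/ε₂−1 = 3.780.
Solve for T_s⁴: T_s⁴ = (D₂·T₁⁴ + D₁·T₂⁴)/(D₁+D₂) = 1.494×10¹¹ K⁴.

T_s ≈ 622 K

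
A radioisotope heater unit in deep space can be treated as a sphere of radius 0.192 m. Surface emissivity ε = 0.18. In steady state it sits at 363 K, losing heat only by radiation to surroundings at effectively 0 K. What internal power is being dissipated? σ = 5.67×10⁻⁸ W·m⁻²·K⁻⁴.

P ≈ 82.1 W

Steady state: P = εσA T⁴.
A = 4πr² = 0.4632 m²; T⁴ = (363)⁴ = 1.736×10¹⁰ K⁴.
P = 0.18 × 5.67×10⁻⁸ × 0.4632 × 1.736×10¹⁰.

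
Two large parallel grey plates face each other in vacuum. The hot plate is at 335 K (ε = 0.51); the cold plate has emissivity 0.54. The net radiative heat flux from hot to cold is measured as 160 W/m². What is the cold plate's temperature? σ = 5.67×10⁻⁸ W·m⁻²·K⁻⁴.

T₂ ≈ 261 K

q = σ(T₁⁴ − T₂⁴)/(1/ε₁ + 1/ε₂ − 1); denominator = 2.813.
T₂⁴ = T₁⁴ − q·(1/ε₁+1/ε₂−1)/σ = 1.259×10¹⁰ − 160·2.813/5.67×10⁻⁸
    = 4.658×10⁹ K⁴.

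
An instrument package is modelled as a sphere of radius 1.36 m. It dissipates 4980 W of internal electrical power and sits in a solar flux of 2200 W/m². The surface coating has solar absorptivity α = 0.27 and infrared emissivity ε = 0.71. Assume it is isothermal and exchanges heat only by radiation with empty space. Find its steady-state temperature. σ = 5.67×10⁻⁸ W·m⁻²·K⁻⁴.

At steady state, absorbed solar power + internal power = radiated power.
Absorbed: α·S·A_cross = 0.27·2200·5.811 = 3452 W (cross-section πr²).
Total input = 3452 + 4980 = 8432 W.
Radiated: εσ·A_surf·T⁴ with A_surf = 4πr² = 23.24 m².
T⁴ = 8432/(0.71·5.67×10⁻⁸·23.24) = 9.011×10⁹ K⁴.

T ≈ 308 K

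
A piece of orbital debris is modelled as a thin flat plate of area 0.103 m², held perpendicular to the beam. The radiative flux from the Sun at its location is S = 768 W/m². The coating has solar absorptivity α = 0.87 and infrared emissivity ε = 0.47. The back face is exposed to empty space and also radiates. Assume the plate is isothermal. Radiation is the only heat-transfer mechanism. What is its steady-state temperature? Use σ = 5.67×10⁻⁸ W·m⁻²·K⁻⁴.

At equilibrium, absorbed power = emitted power.
Absorbing cross-section = A = 0.1030 m²; emitting surface = 2A = 0.2060 m² (ratio 2).
αS·A_cross = εσ·A_surf·T⁴  ⇒  T⁴ = αS/(ε·2σ).
T⁴ = 0.870·768/(0.47·2·5.67×10⁻⁸) = 1.254×10¹⁰ K⁴.
T = (1.254×10¹⁰)^(1/4).

T ≈ 335 K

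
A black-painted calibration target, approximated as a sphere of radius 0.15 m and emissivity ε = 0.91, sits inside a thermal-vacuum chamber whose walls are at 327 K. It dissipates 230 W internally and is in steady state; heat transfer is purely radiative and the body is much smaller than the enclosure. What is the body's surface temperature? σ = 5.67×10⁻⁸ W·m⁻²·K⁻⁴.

For a small grey body in a large enclosure, net radiated power = εσA(T⁴ − T_w⁴).
Steady state: P = εσA(T⁴ − T_w⁴) with A = 4πr² = 0.2827 m².
T⁴ = P/(εσA) + T_w⁴ = 230/(0.91·5.67×10⁻⁸·0.2827) + (327)⁴
    = 1.577×10¹⁰ + 1.143×10¹⁰ = 2.720×10¹⁰ K⁴.

T ≈ 406 K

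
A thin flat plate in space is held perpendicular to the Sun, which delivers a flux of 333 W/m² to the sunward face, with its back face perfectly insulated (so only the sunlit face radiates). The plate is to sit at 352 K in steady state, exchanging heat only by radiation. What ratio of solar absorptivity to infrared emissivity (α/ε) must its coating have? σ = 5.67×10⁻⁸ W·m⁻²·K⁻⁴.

Balance: αS·A = εσ·1A·T⁴ ⇒ α/ε = σT⁴/S.
α/ε = 5.67×10⁻⁸·(352)⁴/333 = 5.67×10⁻⁸·1.535×10¹⁰/333.

α/ε ≈ 2.61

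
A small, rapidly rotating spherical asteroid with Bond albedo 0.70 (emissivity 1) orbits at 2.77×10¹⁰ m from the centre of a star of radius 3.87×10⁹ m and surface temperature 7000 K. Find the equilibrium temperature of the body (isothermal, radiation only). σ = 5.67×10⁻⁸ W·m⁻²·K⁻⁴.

T ≈ 1370 K

The star's surface emits σT_*⁴; at distance d the flux is S = σT_*⁴(R_*/d)².
S = 5.67×10⁻⁸·(7000)⁴·(3.87×10⁹/2.77×10¹⁰)² = 2.657×10⁶ W/m².
For an isothermal sphere T⁴ = (1−a)S/(4σ) = 3.515×10¹² K⁴.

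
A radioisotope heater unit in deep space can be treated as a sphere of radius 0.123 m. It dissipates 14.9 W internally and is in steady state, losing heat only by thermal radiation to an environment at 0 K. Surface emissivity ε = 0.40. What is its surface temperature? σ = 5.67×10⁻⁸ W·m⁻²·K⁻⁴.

T ≈ 242 K

Steady state: internal power = radiated power, P = εσA T⁴.
Radiating area A = 4πr² = 0.1901 m².
T⁴ = P/(εσA) = 14.9/(0.40·5.67×10⁻⁸·0.1901) = 3.456×10⁹ K⁴.
T = (3.456×10⁹)^(1/4).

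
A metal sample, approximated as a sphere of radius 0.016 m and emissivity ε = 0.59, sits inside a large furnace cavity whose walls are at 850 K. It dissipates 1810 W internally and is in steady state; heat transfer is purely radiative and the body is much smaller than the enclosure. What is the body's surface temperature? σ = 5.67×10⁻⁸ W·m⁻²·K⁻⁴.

T ≈ 2040 K

For a small grey body in a large enclosure, net radiated power = εσA(T⁴ − T_w⁴).
Steady state: P = εσA(T⁴ − T_w⁴) with A = 4πr² = 0.003217 m².
T⁴ = P/(εσA) + T_w⁴ = 1810/(0.59·5.67×10⁻⁸·0.003217) + (850)⁴
    = 1.682×10¹³ + 5.220×10¹¹ = 1.734×10¹³ K⁴.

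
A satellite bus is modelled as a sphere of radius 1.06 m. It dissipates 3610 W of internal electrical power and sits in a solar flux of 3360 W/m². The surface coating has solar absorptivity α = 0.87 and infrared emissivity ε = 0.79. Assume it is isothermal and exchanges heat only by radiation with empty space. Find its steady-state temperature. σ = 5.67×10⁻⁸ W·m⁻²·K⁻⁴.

At steady state, absorbed solar power + internal power = radiated power.
Absorbed: α·S·A_cross = 0.87·3360·3.530 = 10320 W (cross-section πr²).
Total input = 10320 + 3610 = 13930 W.
Radiated: εσ·A_surf·T⁴ with A_surf = 4πr² = 14.12 m².
T⁴ = 13930/(0.79·5.67×10⁻⁸·14.12) = 2.202×10¹⁰ K⁴.

T ≈ 385 K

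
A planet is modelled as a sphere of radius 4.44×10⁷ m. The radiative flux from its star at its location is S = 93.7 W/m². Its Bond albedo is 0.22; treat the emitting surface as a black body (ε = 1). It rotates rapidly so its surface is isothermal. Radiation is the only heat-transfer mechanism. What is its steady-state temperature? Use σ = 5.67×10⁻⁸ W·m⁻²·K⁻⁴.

At equilibrium, absorbed power = emitted power.
Absorbing cross-section = πr² = 6.193×10¹⁵ m²; emitting surface = 4πr² = 2.477×10¹⁶ m² (ratio 4).
(1−a)S·A_cross = εσ·A_surf·T⁴  ⇒  T⁴ = (1−a)S/(4σ).
T⁴ = 0.780·93.7/(4·5.67×10⁻⁸) = 3.222×10⁸ K⁴.
T = (3.222×10⁸)^(1/4).

T ≈ 134 K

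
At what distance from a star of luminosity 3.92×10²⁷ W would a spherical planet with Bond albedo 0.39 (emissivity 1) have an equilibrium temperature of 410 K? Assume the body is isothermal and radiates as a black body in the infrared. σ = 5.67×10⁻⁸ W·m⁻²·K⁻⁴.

For an isothermal black-emitting sphere, (1−a)S·πr² = σ·4πr²·T⁴ ⇒ S = 4σT⁴/(1−a).
S = 4·5.67×10⁻⁸·(410)⁴/0.610 = 10510 W/m².
Flux falls as S = L/(4πd²), so d = √(L/(4πS)) = √(3.92×10²⁷/(4π·10510)).

d ≈ 1.72×10¹¹ m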